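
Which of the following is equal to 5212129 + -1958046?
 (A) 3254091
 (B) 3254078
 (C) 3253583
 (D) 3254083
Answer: D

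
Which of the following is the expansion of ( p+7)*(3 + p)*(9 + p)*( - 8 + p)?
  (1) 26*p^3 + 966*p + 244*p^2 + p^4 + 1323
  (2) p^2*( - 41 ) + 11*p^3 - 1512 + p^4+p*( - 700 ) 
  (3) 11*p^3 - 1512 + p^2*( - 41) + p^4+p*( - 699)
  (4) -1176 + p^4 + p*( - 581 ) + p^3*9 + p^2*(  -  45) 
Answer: 3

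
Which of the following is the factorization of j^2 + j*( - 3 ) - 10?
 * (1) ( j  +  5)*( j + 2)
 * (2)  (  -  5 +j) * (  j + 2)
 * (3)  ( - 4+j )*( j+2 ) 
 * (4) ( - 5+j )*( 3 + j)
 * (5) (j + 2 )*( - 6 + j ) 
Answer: 2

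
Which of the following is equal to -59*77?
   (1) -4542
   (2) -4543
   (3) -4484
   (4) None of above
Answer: 2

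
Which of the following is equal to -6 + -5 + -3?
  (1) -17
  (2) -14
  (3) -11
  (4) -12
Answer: 2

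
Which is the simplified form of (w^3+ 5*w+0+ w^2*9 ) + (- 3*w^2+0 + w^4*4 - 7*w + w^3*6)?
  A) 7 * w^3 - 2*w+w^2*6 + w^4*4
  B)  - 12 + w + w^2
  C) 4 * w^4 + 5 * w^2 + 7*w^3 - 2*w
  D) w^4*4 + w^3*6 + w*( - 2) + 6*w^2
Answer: A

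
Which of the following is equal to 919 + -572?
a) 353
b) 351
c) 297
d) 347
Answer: d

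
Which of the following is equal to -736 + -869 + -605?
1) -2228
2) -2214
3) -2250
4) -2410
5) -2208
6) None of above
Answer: 6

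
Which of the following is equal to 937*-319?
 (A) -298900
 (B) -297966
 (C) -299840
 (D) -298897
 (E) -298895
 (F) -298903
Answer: F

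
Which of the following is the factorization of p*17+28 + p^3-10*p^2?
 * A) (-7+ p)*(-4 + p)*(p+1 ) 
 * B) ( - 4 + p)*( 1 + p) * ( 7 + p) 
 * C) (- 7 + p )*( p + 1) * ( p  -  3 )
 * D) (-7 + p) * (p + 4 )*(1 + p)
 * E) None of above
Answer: A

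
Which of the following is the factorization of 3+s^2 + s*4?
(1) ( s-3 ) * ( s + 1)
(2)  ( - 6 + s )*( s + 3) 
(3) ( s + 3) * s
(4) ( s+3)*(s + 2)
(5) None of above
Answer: 5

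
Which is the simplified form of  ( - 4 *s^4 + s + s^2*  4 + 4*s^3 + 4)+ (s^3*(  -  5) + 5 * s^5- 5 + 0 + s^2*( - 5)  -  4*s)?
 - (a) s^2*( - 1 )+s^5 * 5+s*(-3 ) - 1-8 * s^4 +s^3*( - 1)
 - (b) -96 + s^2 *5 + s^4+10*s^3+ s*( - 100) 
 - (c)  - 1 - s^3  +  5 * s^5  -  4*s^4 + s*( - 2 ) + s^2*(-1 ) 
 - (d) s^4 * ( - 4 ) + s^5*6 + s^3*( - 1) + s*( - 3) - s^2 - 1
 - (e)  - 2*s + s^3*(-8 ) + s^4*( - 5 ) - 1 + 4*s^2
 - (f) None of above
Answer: f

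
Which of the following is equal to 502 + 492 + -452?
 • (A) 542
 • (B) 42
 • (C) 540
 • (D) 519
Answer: A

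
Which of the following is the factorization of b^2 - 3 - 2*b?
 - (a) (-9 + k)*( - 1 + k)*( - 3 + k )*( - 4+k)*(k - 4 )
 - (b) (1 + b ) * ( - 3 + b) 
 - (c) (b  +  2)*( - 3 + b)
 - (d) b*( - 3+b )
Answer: b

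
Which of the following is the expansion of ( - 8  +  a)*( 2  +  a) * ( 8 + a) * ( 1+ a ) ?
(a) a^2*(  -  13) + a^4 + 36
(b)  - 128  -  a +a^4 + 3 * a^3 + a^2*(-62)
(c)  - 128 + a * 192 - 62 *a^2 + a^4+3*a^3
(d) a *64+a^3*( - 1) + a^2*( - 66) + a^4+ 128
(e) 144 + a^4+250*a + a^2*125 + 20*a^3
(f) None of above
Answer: f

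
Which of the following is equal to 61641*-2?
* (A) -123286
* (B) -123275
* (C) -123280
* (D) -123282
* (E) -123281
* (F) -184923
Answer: D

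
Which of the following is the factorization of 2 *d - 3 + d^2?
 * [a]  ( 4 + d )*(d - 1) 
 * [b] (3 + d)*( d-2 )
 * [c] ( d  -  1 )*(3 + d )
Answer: c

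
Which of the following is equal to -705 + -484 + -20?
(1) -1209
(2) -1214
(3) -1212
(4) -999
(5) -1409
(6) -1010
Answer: 1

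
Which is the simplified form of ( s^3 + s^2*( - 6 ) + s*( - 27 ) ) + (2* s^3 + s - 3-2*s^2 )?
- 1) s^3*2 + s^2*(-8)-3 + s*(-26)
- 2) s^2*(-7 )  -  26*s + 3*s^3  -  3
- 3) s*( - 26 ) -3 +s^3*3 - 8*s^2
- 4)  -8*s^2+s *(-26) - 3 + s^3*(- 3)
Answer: 3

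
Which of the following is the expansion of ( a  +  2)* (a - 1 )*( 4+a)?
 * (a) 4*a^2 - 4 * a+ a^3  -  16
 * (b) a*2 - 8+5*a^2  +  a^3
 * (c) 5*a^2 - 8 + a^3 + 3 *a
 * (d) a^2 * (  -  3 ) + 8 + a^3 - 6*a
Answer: b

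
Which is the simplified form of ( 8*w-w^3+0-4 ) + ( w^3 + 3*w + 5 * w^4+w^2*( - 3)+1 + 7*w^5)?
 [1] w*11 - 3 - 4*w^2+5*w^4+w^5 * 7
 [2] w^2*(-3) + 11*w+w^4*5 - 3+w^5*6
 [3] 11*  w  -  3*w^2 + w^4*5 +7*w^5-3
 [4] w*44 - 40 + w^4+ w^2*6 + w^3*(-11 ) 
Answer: 3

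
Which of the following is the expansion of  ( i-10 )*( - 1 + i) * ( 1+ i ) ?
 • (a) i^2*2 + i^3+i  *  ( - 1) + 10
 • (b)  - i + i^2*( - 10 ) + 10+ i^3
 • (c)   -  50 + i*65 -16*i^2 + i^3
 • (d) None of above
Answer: b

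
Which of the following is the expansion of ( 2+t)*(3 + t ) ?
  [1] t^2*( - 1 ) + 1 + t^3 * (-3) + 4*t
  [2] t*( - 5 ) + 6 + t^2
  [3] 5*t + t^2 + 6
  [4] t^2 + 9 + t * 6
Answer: 3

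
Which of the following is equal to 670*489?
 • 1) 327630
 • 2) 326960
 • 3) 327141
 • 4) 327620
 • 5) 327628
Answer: 1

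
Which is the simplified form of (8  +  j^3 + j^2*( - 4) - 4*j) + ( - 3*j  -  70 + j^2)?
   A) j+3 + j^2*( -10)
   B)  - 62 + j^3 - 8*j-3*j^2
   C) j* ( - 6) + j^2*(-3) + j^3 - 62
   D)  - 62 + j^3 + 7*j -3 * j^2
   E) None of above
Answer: E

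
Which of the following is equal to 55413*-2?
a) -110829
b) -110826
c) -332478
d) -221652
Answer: b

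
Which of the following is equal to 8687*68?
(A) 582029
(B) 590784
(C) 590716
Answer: C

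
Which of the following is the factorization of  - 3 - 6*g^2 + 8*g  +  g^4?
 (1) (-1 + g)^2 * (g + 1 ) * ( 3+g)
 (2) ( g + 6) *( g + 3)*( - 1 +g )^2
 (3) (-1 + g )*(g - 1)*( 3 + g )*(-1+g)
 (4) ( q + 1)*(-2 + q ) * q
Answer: 3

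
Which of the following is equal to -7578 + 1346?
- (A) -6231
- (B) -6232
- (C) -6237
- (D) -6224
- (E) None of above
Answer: B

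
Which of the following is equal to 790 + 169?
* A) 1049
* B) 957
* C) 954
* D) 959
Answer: D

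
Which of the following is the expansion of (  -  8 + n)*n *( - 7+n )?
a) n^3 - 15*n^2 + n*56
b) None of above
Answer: a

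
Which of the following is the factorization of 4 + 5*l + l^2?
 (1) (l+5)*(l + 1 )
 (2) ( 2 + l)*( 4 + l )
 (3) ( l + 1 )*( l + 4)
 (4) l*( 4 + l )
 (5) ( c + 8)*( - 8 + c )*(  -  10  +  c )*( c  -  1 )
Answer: 3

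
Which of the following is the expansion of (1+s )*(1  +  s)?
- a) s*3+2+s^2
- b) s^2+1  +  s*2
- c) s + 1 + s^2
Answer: b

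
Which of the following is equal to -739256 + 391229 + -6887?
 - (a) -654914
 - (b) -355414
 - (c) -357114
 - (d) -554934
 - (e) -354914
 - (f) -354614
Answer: e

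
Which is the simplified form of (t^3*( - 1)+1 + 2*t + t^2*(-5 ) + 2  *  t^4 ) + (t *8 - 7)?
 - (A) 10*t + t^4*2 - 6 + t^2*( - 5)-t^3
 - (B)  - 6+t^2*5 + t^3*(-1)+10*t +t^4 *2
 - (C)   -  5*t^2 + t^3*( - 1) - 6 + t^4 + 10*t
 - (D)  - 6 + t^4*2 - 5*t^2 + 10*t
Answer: A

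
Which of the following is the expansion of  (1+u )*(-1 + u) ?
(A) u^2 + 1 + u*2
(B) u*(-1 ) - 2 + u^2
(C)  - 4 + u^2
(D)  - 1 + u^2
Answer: D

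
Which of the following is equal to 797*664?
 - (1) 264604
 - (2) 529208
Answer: 2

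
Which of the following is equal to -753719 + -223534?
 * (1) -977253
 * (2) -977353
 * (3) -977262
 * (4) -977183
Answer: 1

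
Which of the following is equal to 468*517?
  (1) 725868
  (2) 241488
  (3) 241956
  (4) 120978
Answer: 3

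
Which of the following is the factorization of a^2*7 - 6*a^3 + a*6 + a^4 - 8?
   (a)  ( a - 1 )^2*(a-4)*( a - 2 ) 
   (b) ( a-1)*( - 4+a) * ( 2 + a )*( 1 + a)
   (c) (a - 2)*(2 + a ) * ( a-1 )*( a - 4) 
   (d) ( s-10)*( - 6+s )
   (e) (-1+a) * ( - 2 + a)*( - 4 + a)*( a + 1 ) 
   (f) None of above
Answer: e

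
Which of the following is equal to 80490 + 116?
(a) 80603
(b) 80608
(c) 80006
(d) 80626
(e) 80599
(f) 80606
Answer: f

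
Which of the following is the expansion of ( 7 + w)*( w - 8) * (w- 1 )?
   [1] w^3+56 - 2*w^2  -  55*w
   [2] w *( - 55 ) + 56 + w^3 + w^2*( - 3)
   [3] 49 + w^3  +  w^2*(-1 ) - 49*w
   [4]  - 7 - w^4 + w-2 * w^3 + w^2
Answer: 1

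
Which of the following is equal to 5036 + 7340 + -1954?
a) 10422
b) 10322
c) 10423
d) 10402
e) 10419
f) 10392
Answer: a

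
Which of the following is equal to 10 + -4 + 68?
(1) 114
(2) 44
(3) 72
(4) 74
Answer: 4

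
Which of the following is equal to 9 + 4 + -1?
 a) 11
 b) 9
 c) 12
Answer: c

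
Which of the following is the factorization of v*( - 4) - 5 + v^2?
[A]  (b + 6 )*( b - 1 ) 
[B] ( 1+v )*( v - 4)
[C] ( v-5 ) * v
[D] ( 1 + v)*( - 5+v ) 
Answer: D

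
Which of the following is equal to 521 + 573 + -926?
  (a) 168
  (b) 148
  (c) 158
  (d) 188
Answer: a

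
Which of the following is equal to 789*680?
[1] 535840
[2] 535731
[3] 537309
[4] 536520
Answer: 4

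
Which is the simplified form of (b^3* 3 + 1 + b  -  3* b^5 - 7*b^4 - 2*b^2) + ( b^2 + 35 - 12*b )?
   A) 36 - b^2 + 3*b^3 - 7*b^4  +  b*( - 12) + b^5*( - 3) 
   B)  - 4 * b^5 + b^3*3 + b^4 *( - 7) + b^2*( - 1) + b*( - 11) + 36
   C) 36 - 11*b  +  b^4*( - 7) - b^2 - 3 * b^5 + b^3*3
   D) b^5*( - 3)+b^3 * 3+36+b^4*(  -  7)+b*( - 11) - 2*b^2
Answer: C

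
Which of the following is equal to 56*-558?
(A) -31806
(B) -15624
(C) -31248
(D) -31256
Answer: C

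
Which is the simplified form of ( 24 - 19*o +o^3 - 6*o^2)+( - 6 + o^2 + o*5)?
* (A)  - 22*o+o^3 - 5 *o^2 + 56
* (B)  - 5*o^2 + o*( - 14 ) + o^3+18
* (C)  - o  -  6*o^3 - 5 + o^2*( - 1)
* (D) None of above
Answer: B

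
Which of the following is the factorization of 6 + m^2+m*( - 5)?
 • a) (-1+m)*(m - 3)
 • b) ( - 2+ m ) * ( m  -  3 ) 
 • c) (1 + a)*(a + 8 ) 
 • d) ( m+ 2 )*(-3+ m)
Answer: b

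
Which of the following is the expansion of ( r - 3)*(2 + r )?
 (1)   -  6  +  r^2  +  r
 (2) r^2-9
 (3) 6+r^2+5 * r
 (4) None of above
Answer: 4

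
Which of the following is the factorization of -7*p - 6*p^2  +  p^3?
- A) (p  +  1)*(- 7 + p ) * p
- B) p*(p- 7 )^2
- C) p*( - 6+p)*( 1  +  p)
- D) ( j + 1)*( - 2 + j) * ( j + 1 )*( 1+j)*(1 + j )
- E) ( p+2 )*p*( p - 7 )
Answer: A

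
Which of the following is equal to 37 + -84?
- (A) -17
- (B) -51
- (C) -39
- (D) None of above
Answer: D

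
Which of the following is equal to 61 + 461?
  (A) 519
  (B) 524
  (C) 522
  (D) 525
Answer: C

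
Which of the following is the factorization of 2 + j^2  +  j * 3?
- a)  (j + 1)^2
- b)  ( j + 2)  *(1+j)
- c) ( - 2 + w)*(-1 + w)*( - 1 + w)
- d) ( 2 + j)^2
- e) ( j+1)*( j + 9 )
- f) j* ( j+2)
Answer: b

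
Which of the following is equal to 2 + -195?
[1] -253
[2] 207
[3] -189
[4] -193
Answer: 4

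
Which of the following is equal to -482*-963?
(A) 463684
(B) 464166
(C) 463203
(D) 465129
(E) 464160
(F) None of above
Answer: B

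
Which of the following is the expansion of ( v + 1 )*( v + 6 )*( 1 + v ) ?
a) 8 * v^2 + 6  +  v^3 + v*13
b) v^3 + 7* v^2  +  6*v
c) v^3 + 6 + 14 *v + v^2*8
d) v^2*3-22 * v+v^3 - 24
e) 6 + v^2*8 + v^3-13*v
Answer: a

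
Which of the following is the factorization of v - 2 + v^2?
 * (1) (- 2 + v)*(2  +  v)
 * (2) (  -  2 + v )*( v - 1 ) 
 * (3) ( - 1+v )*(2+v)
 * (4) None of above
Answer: 3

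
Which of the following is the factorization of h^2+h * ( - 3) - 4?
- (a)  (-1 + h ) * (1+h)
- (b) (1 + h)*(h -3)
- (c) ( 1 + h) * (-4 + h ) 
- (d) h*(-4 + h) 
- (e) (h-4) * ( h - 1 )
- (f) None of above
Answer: c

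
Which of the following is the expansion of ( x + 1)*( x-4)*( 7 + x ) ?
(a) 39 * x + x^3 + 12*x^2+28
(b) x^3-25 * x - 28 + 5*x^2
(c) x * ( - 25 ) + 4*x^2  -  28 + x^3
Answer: c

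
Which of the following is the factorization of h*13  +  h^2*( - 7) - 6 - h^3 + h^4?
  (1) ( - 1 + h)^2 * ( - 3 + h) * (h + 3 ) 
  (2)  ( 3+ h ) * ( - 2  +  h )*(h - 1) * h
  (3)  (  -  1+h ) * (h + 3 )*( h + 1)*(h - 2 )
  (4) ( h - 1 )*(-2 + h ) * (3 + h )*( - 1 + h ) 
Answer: 4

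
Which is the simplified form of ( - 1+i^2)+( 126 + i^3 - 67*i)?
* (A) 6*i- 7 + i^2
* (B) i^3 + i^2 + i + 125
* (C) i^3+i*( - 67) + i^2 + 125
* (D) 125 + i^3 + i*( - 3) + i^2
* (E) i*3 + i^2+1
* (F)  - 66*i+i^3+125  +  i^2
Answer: C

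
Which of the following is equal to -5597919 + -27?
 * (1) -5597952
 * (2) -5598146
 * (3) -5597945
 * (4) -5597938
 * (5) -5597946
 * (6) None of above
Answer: 5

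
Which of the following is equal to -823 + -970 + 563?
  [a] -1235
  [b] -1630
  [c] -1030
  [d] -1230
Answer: d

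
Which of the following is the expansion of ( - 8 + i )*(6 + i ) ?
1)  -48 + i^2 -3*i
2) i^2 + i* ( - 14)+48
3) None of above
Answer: 3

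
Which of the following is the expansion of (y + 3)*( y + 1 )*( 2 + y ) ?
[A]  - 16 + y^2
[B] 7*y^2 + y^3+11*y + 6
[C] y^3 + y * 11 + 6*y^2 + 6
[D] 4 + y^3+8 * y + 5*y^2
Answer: C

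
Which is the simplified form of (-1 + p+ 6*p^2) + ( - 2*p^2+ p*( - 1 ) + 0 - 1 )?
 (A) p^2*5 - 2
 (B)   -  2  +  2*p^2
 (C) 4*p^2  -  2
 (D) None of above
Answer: C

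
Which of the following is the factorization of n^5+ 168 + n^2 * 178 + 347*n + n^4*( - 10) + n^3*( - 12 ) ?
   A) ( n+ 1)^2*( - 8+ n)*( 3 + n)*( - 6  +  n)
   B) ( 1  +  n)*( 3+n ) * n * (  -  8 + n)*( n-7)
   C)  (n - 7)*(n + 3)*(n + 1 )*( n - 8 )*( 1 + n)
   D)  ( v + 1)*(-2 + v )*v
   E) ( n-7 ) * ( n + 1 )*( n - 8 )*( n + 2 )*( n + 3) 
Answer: C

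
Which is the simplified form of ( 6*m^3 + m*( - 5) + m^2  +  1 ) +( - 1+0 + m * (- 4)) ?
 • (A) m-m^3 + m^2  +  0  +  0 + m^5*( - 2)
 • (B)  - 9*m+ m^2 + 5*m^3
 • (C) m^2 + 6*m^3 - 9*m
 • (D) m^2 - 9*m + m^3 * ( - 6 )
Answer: C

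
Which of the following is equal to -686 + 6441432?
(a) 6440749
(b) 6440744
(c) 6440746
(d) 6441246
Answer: c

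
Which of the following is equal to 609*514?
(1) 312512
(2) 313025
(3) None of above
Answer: 3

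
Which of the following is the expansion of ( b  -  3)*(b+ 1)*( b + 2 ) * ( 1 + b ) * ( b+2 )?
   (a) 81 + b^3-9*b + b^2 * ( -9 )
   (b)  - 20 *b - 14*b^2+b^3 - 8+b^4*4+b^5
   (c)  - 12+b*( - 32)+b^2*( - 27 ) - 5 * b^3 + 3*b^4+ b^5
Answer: c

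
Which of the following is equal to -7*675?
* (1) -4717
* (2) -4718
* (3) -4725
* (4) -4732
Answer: 3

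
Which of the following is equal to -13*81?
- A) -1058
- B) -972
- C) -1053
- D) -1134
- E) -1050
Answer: C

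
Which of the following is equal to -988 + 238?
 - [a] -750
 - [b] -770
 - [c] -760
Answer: a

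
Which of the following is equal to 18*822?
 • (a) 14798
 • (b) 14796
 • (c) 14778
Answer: b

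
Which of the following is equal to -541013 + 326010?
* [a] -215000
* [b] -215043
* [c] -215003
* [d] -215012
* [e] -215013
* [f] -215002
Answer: c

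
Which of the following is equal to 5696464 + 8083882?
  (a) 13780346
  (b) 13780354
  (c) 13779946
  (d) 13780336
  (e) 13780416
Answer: a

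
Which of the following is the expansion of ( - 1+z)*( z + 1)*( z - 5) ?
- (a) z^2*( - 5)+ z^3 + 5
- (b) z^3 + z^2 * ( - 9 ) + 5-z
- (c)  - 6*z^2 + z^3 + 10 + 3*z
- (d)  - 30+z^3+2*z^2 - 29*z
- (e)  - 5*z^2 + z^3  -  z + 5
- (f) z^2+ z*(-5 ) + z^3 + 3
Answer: e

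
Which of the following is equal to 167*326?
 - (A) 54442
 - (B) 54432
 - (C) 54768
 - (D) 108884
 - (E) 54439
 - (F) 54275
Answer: A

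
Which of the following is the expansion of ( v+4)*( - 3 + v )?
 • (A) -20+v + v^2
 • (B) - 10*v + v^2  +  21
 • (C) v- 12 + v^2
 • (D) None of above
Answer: C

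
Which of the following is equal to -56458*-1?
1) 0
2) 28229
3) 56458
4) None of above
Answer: 3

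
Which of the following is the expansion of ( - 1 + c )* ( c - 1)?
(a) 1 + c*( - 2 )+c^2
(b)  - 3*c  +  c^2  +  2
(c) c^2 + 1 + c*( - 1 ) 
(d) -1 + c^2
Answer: a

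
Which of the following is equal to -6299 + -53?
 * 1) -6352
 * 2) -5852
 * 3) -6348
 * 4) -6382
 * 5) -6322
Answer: 1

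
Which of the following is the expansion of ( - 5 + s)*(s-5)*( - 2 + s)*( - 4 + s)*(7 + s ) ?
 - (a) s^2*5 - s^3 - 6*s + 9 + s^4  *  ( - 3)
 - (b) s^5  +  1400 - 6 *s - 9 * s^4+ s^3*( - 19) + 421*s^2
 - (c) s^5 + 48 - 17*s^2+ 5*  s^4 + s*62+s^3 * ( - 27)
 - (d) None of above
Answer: d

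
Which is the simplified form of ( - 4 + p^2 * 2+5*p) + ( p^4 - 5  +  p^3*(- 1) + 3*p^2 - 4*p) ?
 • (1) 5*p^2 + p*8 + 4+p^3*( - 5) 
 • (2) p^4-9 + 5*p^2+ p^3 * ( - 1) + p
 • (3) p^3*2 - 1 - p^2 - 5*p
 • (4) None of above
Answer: 2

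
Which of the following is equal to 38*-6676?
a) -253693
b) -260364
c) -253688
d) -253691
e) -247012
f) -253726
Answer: c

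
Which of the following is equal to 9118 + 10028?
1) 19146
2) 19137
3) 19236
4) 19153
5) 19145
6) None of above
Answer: 1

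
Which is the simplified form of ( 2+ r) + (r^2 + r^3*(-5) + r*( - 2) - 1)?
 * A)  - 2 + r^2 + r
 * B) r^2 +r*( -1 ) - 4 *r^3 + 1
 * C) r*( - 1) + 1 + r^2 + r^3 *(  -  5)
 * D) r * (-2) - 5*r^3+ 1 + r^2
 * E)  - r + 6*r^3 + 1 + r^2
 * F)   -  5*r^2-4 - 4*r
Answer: C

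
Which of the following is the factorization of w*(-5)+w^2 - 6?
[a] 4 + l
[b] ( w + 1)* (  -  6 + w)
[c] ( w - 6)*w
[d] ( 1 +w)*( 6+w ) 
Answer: b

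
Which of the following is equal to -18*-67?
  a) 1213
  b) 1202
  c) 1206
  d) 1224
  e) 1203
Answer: c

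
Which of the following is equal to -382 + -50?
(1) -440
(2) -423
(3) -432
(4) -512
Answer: 3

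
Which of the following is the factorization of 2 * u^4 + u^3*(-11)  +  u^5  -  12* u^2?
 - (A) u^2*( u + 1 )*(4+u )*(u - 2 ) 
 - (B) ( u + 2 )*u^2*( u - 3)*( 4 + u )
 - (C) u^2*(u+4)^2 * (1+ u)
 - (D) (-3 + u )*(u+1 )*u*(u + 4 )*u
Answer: D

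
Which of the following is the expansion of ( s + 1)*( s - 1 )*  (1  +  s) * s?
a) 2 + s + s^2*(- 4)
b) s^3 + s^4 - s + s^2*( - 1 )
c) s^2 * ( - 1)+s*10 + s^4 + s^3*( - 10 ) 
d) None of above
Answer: b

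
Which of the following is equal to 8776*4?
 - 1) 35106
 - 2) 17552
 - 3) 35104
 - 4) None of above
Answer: 3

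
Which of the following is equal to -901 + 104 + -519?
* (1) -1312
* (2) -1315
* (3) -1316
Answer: 3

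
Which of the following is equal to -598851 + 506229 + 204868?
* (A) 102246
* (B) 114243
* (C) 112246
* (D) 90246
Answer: C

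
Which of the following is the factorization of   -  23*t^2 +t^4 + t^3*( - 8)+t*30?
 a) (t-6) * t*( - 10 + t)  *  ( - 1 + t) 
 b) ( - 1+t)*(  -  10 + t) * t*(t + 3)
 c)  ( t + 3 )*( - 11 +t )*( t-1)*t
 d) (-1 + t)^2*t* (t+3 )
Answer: b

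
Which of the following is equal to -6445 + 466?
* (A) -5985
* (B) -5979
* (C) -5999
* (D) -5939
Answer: B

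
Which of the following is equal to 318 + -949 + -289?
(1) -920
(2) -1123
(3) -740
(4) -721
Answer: 1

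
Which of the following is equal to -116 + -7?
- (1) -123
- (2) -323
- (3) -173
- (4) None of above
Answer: 1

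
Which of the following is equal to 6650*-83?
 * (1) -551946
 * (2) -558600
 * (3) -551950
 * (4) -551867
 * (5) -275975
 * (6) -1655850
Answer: 3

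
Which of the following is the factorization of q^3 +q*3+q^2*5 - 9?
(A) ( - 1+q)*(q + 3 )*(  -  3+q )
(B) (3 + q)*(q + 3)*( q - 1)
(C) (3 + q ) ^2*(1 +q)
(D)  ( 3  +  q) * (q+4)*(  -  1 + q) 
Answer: B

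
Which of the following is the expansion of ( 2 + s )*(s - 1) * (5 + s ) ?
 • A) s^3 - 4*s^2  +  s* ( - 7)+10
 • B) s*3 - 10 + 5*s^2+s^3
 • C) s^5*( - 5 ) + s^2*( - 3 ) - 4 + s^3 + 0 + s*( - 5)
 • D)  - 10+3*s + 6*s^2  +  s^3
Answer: D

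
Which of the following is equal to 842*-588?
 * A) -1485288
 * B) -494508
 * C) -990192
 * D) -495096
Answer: D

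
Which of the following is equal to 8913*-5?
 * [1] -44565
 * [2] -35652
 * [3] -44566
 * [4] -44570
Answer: 1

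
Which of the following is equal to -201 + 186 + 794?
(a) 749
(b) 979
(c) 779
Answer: c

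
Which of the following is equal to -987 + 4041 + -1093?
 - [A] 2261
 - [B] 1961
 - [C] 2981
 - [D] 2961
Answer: B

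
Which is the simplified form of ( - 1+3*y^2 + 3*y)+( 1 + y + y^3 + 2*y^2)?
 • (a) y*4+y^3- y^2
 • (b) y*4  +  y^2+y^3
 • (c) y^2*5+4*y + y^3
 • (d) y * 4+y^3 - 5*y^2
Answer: c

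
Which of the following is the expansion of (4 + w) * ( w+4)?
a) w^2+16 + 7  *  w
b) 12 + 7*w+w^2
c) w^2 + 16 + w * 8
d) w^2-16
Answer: c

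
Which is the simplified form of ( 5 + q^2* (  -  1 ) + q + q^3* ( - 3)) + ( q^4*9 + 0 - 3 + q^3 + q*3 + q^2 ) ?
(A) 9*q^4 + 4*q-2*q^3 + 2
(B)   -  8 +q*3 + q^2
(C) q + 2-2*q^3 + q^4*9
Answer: A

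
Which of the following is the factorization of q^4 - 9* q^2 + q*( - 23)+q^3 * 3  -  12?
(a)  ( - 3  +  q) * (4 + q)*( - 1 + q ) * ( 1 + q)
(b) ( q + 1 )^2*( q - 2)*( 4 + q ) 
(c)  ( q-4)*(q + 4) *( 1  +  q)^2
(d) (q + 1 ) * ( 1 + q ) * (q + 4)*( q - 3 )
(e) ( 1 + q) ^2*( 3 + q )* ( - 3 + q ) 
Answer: d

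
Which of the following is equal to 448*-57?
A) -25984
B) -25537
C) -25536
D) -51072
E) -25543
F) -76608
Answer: C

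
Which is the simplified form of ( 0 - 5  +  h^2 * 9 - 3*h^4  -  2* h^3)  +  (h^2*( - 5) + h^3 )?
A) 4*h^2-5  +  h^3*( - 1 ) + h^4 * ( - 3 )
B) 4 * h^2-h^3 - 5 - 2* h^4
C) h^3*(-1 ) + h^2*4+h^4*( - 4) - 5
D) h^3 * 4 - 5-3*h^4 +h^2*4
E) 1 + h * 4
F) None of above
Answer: A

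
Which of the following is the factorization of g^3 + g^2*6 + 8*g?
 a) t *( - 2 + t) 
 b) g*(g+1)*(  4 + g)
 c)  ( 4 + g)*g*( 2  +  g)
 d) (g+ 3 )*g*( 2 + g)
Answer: c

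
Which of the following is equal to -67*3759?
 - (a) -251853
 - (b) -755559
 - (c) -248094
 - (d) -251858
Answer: a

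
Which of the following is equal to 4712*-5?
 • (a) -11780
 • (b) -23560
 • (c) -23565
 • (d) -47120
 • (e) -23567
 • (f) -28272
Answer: b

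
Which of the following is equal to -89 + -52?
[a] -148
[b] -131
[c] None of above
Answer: c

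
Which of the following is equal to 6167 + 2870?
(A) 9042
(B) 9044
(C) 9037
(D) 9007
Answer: C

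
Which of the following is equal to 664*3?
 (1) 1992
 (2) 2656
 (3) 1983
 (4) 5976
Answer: 1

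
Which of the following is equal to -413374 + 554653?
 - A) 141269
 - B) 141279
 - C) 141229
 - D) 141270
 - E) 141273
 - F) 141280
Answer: B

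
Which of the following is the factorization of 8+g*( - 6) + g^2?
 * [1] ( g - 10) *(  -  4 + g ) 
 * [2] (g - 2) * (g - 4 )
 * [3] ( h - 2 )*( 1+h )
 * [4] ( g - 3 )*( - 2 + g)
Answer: 2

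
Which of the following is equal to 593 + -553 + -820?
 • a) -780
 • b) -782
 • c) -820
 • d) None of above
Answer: a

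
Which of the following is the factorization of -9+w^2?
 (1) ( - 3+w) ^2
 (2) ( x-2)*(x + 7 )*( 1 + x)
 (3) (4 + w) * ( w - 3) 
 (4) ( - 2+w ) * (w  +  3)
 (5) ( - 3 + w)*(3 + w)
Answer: 5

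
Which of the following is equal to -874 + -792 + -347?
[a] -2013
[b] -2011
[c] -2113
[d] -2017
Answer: a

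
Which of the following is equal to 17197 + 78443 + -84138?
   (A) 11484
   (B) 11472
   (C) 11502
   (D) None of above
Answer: C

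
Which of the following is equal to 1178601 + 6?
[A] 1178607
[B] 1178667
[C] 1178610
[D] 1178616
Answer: A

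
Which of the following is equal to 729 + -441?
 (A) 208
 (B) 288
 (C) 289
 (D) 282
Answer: B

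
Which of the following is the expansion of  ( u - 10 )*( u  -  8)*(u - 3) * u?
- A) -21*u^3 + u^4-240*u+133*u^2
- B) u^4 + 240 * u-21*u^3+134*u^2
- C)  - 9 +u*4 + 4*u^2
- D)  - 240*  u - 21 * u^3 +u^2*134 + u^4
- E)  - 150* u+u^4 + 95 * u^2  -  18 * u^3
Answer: D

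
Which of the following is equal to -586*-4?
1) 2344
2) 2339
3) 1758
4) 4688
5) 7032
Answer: 1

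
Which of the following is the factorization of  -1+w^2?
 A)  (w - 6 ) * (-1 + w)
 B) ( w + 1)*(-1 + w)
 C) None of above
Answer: B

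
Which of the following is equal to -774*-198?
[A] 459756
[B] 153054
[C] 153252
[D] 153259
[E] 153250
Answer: C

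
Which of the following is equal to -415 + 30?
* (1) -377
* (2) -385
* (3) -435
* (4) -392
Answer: 2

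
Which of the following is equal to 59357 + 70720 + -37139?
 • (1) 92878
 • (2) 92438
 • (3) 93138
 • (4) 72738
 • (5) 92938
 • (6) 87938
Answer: 5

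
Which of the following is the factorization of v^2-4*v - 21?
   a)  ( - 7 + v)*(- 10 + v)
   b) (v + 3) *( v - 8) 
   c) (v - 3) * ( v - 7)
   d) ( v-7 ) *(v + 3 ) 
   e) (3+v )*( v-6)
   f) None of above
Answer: d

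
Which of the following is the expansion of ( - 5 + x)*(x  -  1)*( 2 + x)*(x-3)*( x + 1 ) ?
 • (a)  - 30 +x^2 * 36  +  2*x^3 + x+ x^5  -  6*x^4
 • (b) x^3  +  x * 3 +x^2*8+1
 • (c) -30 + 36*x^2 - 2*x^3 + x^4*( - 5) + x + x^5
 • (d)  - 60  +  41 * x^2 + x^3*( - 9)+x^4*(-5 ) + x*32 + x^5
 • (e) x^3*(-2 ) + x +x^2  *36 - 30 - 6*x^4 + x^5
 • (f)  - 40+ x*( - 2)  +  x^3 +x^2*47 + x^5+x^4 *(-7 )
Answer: e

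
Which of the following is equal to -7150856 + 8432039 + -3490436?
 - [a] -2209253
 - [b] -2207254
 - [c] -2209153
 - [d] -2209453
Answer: a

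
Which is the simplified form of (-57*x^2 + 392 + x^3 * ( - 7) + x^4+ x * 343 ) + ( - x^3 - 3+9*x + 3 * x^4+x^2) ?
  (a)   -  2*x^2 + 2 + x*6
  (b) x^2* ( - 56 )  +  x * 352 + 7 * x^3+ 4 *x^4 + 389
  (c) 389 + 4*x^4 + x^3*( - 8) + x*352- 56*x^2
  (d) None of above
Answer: c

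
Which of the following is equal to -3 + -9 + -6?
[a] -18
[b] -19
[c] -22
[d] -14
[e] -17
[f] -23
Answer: a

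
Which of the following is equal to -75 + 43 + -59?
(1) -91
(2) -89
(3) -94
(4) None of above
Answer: 1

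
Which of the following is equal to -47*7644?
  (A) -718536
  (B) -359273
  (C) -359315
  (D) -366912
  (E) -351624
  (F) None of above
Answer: F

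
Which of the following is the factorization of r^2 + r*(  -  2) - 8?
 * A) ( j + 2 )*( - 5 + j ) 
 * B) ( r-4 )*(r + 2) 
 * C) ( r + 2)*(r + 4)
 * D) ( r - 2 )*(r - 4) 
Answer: B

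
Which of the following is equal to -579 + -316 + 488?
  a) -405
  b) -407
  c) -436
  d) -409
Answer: b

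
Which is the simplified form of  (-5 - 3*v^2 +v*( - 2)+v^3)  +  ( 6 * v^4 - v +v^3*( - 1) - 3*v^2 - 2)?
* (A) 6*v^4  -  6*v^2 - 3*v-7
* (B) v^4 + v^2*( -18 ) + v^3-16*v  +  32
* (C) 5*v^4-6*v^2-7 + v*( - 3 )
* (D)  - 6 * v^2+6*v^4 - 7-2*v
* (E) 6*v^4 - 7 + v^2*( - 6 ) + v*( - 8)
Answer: A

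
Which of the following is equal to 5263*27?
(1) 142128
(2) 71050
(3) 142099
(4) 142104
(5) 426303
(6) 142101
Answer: 6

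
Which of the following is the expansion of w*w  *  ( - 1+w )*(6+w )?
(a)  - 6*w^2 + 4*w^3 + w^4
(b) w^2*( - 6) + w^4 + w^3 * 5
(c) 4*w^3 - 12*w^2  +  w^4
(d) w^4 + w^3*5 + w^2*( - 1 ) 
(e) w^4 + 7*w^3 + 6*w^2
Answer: b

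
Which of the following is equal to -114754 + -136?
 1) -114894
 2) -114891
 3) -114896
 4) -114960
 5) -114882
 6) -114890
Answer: 6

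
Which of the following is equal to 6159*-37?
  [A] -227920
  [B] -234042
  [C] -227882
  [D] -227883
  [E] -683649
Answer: D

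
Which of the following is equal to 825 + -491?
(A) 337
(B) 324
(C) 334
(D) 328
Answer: C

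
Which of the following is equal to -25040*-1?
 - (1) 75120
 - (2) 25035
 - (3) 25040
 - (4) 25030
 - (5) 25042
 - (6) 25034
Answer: 3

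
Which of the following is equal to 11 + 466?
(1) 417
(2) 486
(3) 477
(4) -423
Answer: 3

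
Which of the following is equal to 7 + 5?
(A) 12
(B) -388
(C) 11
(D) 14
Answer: A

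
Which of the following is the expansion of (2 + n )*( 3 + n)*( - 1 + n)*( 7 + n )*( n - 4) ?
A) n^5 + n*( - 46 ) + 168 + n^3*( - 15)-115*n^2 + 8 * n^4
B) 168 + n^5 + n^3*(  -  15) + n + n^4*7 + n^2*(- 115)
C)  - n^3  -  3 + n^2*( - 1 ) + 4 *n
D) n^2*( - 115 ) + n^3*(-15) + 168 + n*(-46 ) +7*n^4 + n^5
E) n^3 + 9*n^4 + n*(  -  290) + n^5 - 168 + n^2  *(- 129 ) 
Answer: D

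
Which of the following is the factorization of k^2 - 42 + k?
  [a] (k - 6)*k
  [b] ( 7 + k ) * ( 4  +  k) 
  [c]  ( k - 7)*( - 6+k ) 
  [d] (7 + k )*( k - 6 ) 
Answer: d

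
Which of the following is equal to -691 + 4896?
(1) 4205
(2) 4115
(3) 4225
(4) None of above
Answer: 1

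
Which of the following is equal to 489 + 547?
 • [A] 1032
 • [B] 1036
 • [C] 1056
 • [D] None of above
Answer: B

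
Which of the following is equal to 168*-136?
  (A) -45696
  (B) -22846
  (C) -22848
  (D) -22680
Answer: C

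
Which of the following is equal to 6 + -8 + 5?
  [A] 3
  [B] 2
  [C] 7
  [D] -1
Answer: A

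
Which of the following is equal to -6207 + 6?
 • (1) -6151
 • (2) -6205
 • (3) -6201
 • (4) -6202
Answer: 3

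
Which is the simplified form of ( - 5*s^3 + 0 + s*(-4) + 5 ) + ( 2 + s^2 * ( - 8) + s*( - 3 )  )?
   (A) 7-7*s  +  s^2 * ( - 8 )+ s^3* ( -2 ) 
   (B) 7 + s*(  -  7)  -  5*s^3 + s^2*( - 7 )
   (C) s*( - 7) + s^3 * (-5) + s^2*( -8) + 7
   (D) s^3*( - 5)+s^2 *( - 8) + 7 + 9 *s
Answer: C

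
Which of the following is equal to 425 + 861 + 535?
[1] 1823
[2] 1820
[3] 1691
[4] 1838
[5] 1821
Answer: 5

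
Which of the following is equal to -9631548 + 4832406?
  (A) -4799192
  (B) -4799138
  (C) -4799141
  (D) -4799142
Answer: D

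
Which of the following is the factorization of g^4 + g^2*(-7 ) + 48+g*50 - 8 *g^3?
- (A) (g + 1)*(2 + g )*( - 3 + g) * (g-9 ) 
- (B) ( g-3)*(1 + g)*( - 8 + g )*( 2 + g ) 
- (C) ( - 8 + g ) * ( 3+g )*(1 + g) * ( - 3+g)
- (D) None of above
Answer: B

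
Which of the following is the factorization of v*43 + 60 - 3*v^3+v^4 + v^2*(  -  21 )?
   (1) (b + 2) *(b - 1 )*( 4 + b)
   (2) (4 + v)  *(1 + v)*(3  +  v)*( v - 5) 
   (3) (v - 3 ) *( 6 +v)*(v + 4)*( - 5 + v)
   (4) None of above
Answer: 4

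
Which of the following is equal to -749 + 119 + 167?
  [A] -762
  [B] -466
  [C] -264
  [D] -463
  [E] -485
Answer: D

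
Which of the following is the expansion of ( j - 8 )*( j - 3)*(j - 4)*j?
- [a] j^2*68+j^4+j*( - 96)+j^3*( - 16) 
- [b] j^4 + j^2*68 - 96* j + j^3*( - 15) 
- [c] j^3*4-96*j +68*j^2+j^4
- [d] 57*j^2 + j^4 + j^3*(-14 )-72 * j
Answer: b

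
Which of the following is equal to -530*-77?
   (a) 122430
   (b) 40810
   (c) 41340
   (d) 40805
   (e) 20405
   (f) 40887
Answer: b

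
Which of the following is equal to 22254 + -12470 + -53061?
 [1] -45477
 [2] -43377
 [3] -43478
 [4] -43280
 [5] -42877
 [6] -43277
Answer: 6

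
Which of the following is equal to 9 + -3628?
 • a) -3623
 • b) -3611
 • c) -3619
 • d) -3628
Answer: c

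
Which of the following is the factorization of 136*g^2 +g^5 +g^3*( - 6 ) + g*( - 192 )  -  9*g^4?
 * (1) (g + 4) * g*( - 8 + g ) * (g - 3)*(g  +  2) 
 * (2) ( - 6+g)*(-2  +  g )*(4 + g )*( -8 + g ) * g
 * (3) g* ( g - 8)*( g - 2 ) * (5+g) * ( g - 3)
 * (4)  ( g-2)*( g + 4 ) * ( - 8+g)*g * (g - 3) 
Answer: 4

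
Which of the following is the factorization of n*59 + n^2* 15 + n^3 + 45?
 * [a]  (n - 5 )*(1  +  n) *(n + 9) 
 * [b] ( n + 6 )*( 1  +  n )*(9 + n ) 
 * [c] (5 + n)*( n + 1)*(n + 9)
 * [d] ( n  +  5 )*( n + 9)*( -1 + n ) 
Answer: c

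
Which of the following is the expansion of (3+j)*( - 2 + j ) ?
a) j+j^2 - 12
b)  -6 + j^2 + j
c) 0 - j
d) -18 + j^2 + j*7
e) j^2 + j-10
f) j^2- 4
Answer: b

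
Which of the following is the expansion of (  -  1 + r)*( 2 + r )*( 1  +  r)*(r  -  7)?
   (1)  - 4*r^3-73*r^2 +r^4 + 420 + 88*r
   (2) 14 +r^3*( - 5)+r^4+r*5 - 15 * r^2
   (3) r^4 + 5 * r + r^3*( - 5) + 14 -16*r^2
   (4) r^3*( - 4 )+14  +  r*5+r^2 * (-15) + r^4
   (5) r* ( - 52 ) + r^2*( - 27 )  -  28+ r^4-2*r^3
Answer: 2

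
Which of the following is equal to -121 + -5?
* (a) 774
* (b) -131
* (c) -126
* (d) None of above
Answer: c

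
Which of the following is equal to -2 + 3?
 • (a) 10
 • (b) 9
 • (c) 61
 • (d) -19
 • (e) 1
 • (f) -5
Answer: e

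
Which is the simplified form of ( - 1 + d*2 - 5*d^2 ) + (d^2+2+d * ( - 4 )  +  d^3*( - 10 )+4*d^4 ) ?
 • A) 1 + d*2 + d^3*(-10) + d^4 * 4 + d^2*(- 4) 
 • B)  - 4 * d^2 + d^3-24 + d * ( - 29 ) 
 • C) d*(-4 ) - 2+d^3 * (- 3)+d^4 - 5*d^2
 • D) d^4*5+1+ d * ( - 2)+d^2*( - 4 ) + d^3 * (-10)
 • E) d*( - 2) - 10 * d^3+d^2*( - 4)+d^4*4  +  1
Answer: E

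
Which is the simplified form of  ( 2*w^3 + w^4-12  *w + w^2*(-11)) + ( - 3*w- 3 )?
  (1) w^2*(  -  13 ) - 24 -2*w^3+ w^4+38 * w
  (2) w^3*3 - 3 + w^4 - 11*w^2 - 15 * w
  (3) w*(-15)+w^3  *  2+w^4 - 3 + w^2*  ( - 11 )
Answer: 3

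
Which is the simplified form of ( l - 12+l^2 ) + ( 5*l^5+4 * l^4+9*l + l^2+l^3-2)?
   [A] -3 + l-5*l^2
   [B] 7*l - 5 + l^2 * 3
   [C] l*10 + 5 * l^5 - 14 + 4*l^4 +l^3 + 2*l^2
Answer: C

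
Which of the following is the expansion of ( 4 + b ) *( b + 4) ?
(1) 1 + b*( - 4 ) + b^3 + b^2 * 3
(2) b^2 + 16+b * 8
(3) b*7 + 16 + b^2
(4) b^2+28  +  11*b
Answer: 2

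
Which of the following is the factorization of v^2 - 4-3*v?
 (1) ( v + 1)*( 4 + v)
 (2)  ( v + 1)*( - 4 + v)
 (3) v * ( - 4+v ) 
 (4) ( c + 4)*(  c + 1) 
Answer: 2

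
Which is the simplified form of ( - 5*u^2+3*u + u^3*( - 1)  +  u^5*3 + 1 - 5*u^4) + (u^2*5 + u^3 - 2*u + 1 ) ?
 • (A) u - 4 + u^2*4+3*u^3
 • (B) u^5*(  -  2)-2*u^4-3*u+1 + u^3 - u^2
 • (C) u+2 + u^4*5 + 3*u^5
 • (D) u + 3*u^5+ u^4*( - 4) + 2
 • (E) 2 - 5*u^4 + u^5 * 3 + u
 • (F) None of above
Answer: E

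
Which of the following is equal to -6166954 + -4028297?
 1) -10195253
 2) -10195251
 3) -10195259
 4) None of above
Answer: 2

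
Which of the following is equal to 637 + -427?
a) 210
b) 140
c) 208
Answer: a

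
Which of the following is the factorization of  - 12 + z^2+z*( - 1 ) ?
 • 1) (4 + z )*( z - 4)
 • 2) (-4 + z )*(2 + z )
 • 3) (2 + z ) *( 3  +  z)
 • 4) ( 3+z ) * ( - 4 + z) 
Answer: 4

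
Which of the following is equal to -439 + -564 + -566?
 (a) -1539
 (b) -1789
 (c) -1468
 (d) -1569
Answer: d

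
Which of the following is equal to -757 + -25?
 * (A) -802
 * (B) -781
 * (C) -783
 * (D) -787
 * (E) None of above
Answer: E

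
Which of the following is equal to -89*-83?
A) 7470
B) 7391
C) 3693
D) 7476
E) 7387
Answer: E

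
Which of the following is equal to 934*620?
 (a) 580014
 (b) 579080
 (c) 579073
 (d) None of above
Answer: b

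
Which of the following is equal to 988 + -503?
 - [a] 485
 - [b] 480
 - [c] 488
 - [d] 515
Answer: a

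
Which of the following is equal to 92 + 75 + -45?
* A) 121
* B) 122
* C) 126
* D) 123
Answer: B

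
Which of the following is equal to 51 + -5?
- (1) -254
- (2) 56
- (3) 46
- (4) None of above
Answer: 3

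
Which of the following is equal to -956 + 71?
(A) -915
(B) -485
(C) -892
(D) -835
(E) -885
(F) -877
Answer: E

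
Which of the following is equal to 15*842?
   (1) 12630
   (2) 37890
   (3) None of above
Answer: 1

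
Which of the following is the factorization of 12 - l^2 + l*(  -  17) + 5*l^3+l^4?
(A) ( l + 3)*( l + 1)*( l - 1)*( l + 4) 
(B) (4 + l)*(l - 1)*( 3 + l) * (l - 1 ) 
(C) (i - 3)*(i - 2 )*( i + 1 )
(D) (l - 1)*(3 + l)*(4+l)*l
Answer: B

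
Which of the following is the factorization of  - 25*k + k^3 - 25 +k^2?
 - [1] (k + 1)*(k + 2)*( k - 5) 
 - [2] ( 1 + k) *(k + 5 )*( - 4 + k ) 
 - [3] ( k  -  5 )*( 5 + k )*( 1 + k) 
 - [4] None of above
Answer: 3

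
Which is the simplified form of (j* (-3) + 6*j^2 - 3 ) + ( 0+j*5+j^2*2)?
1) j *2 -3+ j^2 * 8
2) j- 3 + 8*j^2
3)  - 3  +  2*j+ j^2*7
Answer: 1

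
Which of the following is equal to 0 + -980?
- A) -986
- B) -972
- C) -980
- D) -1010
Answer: C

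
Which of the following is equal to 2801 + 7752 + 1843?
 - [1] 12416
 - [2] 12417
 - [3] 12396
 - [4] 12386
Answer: 3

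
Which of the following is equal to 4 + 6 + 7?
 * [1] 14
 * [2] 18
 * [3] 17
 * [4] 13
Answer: 3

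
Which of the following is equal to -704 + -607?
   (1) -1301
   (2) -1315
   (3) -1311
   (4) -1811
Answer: 3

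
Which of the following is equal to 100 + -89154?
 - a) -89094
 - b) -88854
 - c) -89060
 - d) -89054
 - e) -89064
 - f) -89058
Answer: d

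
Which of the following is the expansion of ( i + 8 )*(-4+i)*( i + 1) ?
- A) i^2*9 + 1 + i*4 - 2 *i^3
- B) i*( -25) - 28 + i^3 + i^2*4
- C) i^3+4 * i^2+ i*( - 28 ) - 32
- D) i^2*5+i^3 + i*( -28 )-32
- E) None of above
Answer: D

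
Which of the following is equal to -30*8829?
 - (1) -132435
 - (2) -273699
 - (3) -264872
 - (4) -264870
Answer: 4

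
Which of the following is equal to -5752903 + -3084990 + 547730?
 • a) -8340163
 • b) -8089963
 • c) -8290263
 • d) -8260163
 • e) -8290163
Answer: e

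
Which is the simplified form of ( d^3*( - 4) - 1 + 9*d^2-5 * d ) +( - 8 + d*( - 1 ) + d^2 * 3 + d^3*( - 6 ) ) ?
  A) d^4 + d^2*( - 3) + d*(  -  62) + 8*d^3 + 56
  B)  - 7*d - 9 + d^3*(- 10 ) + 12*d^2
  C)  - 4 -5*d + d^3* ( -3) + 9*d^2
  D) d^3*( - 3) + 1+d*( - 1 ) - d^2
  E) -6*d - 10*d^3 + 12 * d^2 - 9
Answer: E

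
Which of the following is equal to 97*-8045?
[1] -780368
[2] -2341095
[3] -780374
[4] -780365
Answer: 4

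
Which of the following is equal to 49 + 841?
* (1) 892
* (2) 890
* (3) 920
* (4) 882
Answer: 2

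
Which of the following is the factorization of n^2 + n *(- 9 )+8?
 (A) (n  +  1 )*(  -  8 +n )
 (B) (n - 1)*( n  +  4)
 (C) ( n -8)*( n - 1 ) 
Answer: C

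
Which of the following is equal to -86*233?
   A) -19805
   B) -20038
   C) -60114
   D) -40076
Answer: B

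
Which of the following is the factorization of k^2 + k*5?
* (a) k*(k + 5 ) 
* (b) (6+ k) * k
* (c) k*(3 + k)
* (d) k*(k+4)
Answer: a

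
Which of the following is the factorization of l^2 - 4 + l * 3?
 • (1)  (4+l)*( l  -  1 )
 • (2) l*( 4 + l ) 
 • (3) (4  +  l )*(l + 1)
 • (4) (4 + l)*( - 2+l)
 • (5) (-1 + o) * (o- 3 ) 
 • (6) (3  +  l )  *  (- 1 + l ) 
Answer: 1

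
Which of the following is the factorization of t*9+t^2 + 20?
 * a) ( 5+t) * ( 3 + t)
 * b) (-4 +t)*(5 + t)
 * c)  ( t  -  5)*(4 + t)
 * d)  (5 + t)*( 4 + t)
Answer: d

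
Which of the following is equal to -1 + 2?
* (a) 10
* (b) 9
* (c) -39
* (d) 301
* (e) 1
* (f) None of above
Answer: e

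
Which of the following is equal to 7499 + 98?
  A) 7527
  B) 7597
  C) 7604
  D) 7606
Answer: B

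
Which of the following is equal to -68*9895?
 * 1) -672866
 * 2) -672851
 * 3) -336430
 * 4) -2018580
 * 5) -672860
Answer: 5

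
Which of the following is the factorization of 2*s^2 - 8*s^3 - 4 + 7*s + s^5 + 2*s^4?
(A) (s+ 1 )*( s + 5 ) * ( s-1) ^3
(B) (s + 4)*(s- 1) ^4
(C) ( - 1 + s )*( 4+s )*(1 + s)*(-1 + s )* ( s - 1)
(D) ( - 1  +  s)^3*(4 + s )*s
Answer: C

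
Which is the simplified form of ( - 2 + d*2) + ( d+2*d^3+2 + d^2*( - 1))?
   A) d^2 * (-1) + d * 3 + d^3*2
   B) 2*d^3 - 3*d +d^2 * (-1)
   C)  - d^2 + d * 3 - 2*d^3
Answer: A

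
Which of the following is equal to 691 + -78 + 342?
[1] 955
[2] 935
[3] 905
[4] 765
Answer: 1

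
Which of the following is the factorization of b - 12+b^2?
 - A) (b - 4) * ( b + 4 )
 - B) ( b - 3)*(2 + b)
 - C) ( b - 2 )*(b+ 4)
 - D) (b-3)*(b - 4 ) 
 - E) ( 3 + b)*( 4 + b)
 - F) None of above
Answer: F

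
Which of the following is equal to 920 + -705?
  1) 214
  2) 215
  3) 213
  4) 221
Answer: 2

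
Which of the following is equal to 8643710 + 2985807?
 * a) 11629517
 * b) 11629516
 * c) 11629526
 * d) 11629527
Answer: a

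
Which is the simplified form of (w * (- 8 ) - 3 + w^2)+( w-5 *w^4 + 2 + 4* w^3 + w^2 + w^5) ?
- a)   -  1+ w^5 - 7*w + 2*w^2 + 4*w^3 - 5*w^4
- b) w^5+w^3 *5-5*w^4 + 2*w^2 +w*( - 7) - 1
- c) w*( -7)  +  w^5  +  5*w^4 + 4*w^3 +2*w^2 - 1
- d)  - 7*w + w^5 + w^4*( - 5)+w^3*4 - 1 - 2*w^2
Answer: a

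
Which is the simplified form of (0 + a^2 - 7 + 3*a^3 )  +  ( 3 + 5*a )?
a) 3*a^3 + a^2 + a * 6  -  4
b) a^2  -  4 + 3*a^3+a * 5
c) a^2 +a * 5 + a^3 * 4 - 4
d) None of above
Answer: b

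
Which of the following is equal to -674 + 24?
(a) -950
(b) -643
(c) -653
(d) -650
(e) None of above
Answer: d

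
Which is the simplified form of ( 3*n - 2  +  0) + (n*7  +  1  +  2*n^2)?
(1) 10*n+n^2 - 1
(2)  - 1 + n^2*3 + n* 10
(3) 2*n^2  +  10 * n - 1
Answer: 3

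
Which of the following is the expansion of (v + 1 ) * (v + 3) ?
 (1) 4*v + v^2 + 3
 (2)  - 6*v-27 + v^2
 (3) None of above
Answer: 1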